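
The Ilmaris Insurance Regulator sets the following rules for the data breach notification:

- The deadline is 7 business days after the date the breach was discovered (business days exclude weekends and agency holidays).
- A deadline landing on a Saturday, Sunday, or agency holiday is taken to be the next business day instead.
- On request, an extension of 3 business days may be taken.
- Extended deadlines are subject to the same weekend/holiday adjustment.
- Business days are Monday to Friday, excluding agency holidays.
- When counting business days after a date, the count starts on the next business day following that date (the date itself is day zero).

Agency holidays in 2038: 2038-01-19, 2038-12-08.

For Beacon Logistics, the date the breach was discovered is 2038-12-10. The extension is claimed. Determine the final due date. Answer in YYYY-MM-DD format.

Counting 7 business days after 2038-12-10 (skipping weekends and listed holidays) reaches 2038-12-21.
2038-12-21 is a Tuesday and not a listed holiday, so it stands.
The 3-business-day extension runs from 2038-12-21 to 2038-12-24.
Since 2038-12-24 is a Friday and not a holiday, the date is unchanged.
So the filing is due 2038-12-24.

2038-12-24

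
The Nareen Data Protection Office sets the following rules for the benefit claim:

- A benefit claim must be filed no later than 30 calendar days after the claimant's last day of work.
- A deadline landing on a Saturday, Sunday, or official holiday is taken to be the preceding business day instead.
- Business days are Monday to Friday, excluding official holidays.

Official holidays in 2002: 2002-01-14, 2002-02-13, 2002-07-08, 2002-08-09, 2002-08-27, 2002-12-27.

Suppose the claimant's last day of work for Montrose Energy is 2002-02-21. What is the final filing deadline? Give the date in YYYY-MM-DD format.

From 2002-02-21, 30 calendar days later is 2002-03-23.
2002-03-23 is a Saturday; the preceding business day is 2002-03-22 (Friday).
The final due date is 2002-03-22.

2002-03-22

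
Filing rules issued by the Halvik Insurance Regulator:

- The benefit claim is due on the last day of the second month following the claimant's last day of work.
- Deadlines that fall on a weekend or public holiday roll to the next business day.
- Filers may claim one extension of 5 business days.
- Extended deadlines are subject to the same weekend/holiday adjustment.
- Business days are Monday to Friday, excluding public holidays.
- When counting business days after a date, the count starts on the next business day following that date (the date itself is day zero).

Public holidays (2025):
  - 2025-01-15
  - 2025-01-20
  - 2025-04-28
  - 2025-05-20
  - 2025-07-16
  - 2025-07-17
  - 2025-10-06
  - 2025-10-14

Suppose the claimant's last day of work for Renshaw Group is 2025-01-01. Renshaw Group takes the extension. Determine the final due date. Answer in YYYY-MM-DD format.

The second month after 2025-01-01 is March 2025, whose last day is 2025-03-31.
2025-03-31 is a Monday and not a listed holiday, so it stands.
The 5-business-day extension runs from 2025-03-31 to 2025-04-07.
2025-04-07 (Monday) is already a business day.
Deadline: 2025-04-07.

2025-04-07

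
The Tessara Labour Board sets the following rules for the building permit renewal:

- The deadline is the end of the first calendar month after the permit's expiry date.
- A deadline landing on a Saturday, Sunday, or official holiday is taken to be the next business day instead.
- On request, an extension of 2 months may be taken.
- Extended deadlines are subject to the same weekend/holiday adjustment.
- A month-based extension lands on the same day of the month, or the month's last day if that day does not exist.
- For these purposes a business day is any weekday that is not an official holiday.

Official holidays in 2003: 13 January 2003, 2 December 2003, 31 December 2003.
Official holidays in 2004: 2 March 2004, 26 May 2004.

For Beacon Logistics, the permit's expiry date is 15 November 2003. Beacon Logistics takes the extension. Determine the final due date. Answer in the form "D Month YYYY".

1 March 2004

The first month after 15 November 2003 is December 2003, whose last day is 31 December 2003.
Because 31 December 2003 is a listed holiday, the deadline becomes 1 January 2004 (Thursday).
Applying the 2 months extension: 2 months after 1 January 2004 is 1 March 2004.
1 March 2004 is a Monday and not a listed holiday, so it stands.
Final deadline: 1 March 2004.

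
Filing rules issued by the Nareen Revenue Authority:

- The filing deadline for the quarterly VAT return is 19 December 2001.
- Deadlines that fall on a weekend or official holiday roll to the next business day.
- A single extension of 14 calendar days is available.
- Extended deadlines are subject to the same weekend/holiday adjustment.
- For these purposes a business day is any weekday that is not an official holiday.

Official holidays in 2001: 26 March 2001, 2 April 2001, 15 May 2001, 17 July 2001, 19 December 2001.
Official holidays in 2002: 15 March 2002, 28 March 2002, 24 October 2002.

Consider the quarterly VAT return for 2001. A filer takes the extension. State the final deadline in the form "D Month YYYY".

3 January 2002

Start from the fixed due date, 19 December 2001.
19 December 2001 is a listed holiday; the next business day is 20 December 2001 (Thursday).
The 14-calendar-day extension moves the deadline from 20 December 2001 to 3 January 2002.
3 January 2002 is a Thursday and not a listed holiday, so it stands.
Deadline: 3 January 2002.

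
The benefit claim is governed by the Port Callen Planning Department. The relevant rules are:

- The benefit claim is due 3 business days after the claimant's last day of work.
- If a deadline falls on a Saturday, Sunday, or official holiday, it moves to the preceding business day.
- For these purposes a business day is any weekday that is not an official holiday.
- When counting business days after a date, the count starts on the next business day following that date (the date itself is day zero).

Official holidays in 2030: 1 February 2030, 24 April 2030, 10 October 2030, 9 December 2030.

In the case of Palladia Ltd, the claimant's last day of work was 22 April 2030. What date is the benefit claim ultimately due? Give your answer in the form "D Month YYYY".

3 business days after 22 April 2030, excluding weekends and holidays, is 26 April 2030.
26 April 2030 is a Friday and not a listed holiday, so it stands.
Final deadline: 26 April 2030.

26 April 2030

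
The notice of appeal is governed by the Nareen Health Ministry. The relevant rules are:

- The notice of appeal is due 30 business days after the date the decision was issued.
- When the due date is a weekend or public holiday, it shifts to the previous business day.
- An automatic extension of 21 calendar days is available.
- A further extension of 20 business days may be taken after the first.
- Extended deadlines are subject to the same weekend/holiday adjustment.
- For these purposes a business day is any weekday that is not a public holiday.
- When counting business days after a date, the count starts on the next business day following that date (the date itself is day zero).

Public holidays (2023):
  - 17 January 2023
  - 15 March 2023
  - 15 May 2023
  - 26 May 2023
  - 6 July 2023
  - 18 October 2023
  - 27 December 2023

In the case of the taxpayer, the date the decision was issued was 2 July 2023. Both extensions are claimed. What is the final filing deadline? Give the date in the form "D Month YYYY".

30 business days after 2 July 2023, excluding weekends and holidays, is 14 August 2023.
14 August 2023 (Monday) is already a business day.
The 21-calendar-day extension moves the deadline from 14 August 2023 to 4 September 2023.
4 September 2023 is a Monday and not a listed holiday, so it stands.
Counting 20 further business days from 4 September 2023 reaches 2 October 2023.
2 October 2023 is a Monday and not a listed holiday, so it stands.
The final due date is 2 October 2023.

2 October 2023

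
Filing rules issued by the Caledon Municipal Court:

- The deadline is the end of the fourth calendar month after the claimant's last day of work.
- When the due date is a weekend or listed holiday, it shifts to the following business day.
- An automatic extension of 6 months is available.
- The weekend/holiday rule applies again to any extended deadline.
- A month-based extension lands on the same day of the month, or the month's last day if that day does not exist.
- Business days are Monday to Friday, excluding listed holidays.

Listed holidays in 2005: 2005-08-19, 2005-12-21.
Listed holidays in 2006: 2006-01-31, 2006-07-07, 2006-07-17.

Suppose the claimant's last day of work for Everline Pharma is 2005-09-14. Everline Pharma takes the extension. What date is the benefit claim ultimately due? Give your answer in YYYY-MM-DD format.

The fourth month after 2005-09-14 is January 2006, whose last day is 2006-01-31.
2006-01-31 falls on a listed holiday. Rolling to the next business day gives 2006-02-01, a Wednesday.
The 6 months extension carries 2006-02-01 to 2006-08-01.
2006-08-01 falls on a Tuesday, which is a business day, so no adjustment is needed.
Deadline: 2006-08-01.

2006-08-01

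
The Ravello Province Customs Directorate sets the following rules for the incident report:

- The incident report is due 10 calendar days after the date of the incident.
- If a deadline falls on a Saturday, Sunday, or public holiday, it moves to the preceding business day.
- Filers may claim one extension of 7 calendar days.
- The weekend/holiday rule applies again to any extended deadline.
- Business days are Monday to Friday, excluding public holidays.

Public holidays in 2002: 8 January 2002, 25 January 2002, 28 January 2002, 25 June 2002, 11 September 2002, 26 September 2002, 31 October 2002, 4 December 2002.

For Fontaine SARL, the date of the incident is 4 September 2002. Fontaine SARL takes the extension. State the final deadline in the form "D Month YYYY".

Adding 10 calendar days to 4 September 2002 gives 14 September 2002.
14 September 2002 falls on a Saturday. Rolling to the preceding business day gives 13 September 2002, a Friday.
Applying the 7-calendar-day extension: 13 September 2002 + 7 days = 20 September 2002.
Since 20 September 2002 is a Friday and not a holiday, the date is unchanged.
The final due date is 20 September 2002.

20 September 2002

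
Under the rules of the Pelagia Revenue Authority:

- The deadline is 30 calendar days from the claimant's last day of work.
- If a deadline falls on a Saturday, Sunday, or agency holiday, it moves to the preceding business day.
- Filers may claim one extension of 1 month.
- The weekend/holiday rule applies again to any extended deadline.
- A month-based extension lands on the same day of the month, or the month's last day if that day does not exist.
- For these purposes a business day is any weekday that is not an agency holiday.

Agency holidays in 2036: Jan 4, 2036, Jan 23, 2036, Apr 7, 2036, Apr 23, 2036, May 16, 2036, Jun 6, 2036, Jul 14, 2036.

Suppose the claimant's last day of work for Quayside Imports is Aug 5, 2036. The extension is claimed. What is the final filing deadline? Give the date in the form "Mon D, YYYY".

From Aug 5, 2036, 30 calendar days later is Sep 4, 2036.
Sep 4, 2036 falls on a Thursday, which is a business day, so no adjustment is needed.
Applying the 1 month extension: 1 month after Sep 4, 2036 is Oct 4, 2036.
Oct 4, 2036 is a Saturday; the preceding business day is Oct 3, 2036 (Friday).
Final deadline: Oct 3, 2036.

Oct 3, 2036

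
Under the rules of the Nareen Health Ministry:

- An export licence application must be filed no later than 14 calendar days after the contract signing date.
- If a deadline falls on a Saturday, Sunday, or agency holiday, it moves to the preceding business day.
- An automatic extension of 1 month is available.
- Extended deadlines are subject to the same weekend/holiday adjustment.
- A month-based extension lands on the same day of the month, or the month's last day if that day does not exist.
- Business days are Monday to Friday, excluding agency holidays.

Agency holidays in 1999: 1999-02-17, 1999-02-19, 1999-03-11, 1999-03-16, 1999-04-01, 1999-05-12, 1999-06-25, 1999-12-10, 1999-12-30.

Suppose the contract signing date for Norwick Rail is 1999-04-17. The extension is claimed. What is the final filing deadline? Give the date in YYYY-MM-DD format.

1999-05-28

14 calendar days after 1999-04-17 is 1999-05-01.
1999-05-01 falls on a Saturday. Rolling to the preceding business day gives 1999-04-30, a Friday.
Applying the 1 month extension: 1 month after 1999-04-30 is 1999-05-30.
Because 1999-05-30 is a Sunday, the deadline becomes 1999-05-28 (Friday).
Final deadline: 1999-05-28.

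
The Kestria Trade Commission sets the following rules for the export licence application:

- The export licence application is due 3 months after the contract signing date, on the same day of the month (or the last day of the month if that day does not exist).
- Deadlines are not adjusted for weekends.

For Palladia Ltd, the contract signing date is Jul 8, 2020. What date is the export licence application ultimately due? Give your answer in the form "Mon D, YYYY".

3 months from Jul 8, 2020 is Oct 8, 2020.
No adjustment is made for weekends or holidays, so Oct 8, 2020 stands.
The final due date is Oct 8, 2020.

Oct 8, 2020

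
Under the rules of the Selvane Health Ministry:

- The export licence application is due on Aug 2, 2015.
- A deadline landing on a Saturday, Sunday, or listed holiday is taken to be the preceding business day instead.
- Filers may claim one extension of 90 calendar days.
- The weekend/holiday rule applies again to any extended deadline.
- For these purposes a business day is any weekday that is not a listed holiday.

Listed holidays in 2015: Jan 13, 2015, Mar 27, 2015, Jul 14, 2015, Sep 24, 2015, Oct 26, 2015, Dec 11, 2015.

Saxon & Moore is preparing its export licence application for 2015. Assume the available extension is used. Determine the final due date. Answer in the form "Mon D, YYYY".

The stated deadline is Aug 2, 2015.
Aug 2, 2015 is a Sunday, so it moves to the preceding business day, Jul 31, 2015 (Friday).
Applying the 90-calendar-day extension: Jul 31, 2015 + 90 days = Oct 29, 2015.
Oct 29, 2015 (Thursday) is already a business day.
The final due date is Oct 29, 2015.

Oct 29, 2015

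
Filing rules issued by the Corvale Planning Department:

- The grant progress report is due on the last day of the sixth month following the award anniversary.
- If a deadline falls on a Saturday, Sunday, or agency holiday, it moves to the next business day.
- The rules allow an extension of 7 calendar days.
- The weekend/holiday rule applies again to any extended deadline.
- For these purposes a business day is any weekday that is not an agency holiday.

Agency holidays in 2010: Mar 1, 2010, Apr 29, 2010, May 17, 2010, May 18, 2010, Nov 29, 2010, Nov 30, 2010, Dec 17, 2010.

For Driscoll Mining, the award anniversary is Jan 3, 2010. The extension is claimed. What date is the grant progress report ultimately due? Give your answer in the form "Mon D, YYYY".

Aug 9, 2010

6 months after Jan 3, 2010 is July 2010; that month ends on Jul 31, 2010.
Because Jul 31, 2010 is a Saturday, the deadline becomes Aug 2, 2010 (Monday).
The 7-calendar-day extension moves the deadline from Aug 2, 2010 to Aug 9, 2010.
Aug 9, 2010 is a Monday and not a listed holiday, so it stands.
The final due date is Aug 9, 2010.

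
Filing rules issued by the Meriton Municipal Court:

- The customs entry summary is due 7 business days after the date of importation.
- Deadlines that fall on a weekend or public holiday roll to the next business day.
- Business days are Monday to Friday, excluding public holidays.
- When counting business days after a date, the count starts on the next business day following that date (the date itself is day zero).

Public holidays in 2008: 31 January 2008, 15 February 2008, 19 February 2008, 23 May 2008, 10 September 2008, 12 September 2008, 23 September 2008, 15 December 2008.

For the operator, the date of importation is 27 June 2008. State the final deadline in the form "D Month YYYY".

8 July 2008

Starting the day after 27 June 2008 and counting 7 business days lands on 8 July 2008.
8 July 2008 is a Tuesday and not a listed holiday, so it stands.
Deadline: 8 July 2008.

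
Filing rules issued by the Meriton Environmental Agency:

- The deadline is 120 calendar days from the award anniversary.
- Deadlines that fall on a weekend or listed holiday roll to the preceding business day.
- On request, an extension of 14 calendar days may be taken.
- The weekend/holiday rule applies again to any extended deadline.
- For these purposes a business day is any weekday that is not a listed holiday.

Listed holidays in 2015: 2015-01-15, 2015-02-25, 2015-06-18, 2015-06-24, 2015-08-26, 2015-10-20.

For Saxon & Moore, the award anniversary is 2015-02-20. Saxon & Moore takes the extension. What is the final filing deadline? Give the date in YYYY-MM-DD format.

2015-07-03

Trigger date 2015-02-20 + 120 calendar days = 2015-06-20.
Because 2015-06-20 is a Saturday, the deadline becomes 2015-06-19 (Friday).
The 14-calendar-day extension moves the deadline from 2015-06-19 to 2015-07-03.
2015-07-03 (Friday) is already a business day.
Final deadline: 2015-07-03.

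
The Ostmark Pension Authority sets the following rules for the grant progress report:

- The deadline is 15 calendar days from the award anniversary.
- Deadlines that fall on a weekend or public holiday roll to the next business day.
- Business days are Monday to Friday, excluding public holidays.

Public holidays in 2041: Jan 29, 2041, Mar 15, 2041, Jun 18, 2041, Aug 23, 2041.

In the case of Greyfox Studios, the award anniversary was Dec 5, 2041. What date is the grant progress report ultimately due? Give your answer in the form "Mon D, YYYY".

From Dec 5, 2041, 15 calendar days later is Dec 20, 2041.
Dec 20, 2041 is a Friday and not a listed holiday, so it stands.
So the filing is due Dec 20, 2041.

Dec 20, 2041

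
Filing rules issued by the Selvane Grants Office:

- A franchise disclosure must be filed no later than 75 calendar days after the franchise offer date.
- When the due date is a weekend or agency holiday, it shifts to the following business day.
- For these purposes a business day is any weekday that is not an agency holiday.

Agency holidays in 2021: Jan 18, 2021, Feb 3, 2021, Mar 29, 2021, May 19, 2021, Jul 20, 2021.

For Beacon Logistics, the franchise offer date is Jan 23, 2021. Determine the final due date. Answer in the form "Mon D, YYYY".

Apr 8, 2021

Adding 75 calendar days to Jan 23, 2021 gives Apr 8, 2021.
Apr 8, 2021 falls on a Thursday, which is a business day, so no adjustment is needed.
Final deadline: Apr 8, 2021.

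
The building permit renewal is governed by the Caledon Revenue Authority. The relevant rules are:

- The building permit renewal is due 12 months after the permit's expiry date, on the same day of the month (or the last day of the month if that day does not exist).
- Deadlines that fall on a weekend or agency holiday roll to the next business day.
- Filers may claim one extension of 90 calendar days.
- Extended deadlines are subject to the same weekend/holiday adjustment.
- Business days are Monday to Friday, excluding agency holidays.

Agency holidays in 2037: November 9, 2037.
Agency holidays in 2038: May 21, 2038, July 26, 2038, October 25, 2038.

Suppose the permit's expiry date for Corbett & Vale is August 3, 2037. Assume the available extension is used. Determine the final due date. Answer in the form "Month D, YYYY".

12 months after August 3, 2037, on the same day of the month, is August 3, 2038.
August 3, 2038 falls on a Tuesday, which is a business day, so no adjustment is needed.
With the 90-day extension, August 3, 2038 becomes November 1, 2038.
November 1, 2038 falls on a Monday, which is a business day, so no adjustment is needed.
Deadline: November 1, 2038.

November 1, 2038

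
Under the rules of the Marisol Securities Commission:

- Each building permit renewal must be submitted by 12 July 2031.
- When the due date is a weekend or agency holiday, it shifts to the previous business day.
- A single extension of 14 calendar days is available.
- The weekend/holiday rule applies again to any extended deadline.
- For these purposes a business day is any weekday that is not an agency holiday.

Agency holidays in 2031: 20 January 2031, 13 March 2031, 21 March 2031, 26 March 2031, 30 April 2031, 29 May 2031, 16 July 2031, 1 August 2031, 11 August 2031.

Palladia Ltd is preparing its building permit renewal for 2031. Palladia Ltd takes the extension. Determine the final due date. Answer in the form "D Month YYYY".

25 July 2031

The stated deadline is 12 July 2031.
12 July 2031 falls on a Saturday. Rolling to the preceding business day gives 11 July 2031, a Friday.
Applying the 14-calendar-day extension: 11 July 2031 + 14 days = 25 July 2031.
25 July 2031 (Friday) is already a business day.
Final deadline: 25 July 2031.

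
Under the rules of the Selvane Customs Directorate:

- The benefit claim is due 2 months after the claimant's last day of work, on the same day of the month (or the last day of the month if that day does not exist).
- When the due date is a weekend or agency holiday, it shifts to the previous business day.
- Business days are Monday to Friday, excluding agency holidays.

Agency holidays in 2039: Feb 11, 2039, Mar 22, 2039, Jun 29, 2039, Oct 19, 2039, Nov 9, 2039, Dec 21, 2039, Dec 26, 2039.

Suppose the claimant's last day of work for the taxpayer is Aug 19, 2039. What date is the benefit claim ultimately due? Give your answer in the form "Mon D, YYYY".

2 months from Aug 19, 2039 is Oct 19, 2039.
Oct 19, 2039 is a listed holiday, so it moves to the preceding business day, Oct 18, 2039 (Tuesday).
The final due date is Oct 18, 2039.

Oct 18, 2039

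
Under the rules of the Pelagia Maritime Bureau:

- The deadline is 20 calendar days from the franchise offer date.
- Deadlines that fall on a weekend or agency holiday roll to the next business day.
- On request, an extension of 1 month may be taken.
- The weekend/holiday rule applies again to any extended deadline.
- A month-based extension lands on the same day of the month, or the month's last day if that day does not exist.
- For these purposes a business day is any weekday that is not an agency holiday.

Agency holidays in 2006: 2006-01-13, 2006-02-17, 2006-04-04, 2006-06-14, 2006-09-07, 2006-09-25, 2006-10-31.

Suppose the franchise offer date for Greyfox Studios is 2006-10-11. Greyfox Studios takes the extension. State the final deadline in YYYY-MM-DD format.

2006-12-01

From 2006-10-11, 20 calendar days later is 2006-10-31.
Because 2006-10-31 is a listed holiday, the deadline becomes 2006-11-01 (Wednesday).
Applying the 1 month extension: 1 month after 2006-11-01 is 2006-12-01.
2006-12-01 is a Friday and not a listed holiday, so it stands.
So the filing is due 2006-12-01.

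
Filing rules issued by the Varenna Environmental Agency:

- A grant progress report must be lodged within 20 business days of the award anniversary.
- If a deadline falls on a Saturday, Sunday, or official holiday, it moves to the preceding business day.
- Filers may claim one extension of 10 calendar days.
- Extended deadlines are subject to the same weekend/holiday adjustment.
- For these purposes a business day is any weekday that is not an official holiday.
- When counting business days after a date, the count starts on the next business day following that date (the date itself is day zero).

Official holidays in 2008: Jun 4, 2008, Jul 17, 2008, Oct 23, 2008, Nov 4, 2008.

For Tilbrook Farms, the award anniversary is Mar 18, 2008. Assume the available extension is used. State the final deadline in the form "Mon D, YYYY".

Starting the day after Mar 18, 2008 and counting 20 business days lands on Apr 15, 2008.
Apr 15, 2008 falls on a Tuesday, which is a business day, so no adjustment is needed.
Add the 10 calendar-day extension to Apr 15, 2008: Apr 25, 2008.
Since Apr 25, 2008 is a Friday and not a holiday, the date is unchanged.
Final deadline: Apr 25, 2008.

Apr 25, 2008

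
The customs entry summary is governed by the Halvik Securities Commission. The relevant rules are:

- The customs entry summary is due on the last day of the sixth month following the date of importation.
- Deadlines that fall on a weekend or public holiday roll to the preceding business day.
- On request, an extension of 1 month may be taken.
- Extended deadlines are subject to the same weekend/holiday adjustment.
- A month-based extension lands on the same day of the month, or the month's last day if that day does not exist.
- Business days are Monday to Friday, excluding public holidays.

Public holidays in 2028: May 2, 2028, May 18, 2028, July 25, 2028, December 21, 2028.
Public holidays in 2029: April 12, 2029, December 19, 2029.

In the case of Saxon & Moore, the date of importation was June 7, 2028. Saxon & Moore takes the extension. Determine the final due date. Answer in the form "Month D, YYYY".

January 29, 2029

The sixth month after June 7, 2028 is December 2028, whose last day is December 31, 2028.
December 31, 2028 is a Sunday; the preceding business day is December 29, 2028 (Friday).
The 1 month extension carries December 29, 2028 to January 29, 2029.
Since January 29, 2029 is a Monday and not a holiday, the date is unchanged.
Final deadline: January 29, 2029.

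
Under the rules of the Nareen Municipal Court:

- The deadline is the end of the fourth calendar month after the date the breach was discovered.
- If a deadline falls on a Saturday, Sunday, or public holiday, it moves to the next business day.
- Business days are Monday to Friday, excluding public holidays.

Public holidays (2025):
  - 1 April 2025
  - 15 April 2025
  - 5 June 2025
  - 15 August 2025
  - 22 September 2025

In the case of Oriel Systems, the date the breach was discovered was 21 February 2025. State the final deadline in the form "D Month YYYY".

The fourth month after 21 February 2025 is June 2025, whose last day is 30 June 2025.
Since 30 June 2025 is a Monday and not a holiday, the date is unchanged.
Final deadline: 30 June 2025.

30 June 2025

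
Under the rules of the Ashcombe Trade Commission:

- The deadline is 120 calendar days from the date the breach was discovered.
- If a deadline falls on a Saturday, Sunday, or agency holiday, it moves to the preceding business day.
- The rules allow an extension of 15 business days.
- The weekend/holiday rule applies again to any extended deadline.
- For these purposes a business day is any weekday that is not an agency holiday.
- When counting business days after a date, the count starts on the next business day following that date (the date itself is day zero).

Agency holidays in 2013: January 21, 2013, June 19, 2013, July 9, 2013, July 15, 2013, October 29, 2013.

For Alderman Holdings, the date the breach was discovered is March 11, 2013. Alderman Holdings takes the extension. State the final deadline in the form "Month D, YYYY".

Adding 120 calendar days to March 11, 2013 gives July 9, 2013.
Because July 9, 2013 is a listed holiday, the deadline becomes July 8, 2013 (Monday).
Counting 15 further business days from July 8, 2013 reaches July 31, 2013.
July 31, 2013 (Wednesday) is already a business day.
Final deadline: July 31, 2013.

July 31, 2013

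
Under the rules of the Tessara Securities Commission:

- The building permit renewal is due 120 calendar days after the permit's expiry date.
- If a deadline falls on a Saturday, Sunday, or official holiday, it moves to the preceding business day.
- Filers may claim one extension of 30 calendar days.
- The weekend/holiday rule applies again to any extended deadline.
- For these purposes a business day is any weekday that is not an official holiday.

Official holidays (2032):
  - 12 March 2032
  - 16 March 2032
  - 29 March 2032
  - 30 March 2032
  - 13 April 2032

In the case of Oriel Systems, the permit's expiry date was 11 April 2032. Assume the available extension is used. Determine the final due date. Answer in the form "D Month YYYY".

8 September 2032

120 calendar days after 11 April 2032 is 9 August 2032.
9 August 2032 falls on a Monday, which is a business day, so no adjustment is needed.
With the 30-day extension, 9 August 2032 becomes 8 September 2032.
Since 8 September 2032 is a Wednesday and not a holiday, the date is unchanged.
So the filing is due 8 September 2032.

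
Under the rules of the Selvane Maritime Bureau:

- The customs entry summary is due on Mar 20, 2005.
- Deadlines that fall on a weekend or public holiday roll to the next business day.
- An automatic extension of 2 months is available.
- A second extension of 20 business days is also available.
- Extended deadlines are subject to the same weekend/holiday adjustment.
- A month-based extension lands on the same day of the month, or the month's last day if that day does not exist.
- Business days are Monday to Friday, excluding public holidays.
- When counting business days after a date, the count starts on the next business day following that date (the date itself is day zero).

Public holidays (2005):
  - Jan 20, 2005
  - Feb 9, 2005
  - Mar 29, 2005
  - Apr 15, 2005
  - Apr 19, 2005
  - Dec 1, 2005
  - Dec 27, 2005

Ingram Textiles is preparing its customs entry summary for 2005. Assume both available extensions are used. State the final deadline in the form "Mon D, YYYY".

The statutory due date is Mar 20, 2005.
Mar 20, 2005 falls on a Sunday. Rolling to the next business day gives Mar 21, 2005, a Monday.
The 2 months extension carries Mar 21, 2005 to May 21, 2005.
May 21, 2005 is a Saturday; the next business day is May 23, 2005 (Monday).
Counting 20 further business days from May 23, 2005 reaches Jun 20, 2005.
Jun 20, 2005 (Monday) is already a business day.
Final deadline: Jun 20, 2005.

Jun 20, 2005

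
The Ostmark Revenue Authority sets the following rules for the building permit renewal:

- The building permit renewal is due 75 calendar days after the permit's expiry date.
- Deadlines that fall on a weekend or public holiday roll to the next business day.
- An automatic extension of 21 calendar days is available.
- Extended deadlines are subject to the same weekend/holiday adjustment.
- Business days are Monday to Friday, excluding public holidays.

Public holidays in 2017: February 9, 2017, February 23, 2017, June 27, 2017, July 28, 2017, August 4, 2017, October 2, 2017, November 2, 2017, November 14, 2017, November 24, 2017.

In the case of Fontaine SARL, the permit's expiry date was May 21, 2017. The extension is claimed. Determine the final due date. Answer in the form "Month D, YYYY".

August 28, 2017

Adding 75 calendar days to May 21, 2017 gives August 4, 2017.
August 4, 2017 is a listed holiday; the next business day is August 7, 2017 (Monday).
The 21-calendar-day extension moves the deadline from August 7, 2017 to August 28, 2017.
August 28, 2017 (Monday) is already a business day.
Deadline: August 28, 2017.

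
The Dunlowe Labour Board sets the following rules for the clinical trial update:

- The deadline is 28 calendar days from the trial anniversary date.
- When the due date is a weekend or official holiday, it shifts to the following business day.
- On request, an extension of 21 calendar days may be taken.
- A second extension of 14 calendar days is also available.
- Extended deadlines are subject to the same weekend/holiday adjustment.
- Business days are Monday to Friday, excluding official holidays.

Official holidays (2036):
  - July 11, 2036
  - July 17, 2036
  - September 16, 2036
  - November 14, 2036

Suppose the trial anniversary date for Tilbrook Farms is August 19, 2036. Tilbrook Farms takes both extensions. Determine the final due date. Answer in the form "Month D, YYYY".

From August 19, 2036, 28 calendar days later is September 16, 2036.
September 16, 2036 is a listed holiday, so it moves to the next business day, September 17, 2036 (Wednesday).
The 21-calendar-day extension moves the deadline from September 17, 2036 to October 8, 2036.
Since October 8, 2036 is a Wednesday and not a holiday, the date is unchanged.
The 14-calendar-day extension moves the deadline from October 8, 2036 to October 22, 2036.
Since October 22, 2036 is a Wednesday and not a holiday, the date is unchanged.
So the filing is due October 22, 2036.

October 22, 2036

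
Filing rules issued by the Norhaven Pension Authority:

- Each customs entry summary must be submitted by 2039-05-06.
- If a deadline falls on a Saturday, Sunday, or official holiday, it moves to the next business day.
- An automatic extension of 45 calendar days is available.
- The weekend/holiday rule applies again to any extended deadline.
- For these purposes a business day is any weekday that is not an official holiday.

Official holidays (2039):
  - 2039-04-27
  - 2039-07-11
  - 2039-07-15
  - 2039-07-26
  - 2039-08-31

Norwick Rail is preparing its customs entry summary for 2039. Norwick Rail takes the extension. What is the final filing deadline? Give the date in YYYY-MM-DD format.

Start from the fixed due date, 2039-05-06.
2039-05-06 (Friday) is already a business day.
The 45-calendar-day extension moves the deadline from 2039-05-06 to 2039-06-20.
2039-06-20 (Monday) is already a business day.
So the filing is due 2039-06-20.

2039-06-20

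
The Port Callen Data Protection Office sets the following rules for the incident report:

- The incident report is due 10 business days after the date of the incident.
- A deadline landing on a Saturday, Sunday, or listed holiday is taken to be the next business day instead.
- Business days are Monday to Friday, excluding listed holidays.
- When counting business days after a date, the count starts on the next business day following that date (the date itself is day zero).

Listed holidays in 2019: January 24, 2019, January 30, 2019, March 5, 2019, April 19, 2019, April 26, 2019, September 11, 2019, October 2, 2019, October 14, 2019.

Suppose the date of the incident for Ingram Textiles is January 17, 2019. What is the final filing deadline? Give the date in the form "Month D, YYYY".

February 4, 2019

Counting 10 business days after January 17, 2019 (skipping weekends and listed holidays) reaches February 4, 2019.
Since February 4, 2019 is a Monday and not a holiday, the date is unchanged.
Deadline: February 4, 2019.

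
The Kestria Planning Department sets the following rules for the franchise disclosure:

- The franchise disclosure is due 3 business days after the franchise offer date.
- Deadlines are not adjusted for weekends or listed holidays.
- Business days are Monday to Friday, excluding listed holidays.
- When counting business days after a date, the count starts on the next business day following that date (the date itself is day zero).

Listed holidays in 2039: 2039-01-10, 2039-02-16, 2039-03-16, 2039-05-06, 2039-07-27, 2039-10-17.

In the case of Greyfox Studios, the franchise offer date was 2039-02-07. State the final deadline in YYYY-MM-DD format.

Starting the day after 2039-02-07 and counting 3 business days lands on 2039-02-10.
2039-02-10 is a Thursday; no weekend or holiday adjustment applies.
So the filing is due 2039-02-10.

2039-02-10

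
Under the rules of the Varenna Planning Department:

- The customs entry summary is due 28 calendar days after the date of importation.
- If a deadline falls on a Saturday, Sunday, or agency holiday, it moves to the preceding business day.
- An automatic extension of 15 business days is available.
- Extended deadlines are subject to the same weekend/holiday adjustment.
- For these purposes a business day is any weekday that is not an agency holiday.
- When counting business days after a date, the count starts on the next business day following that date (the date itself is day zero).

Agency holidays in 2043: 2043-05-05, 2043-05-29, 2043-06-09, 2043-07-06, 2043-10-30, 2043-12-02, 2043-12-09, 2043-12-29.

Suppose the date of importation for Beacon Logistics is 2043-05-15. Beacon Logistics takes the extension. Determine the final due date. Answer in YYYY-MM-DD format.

2043-07-03

Trigger date 2043-05-15 + 28 calendar days = 2043-06-12.
2043-06-12 is a Friday and not a listed holiday, so it stands.
Counting 15 further business days from 2043-06-12 reaches 2043-07-03.
2043-07-03 falls on a Friday, which is a business day, so no adjustment is needed.
Final deadline: 2043-07-03.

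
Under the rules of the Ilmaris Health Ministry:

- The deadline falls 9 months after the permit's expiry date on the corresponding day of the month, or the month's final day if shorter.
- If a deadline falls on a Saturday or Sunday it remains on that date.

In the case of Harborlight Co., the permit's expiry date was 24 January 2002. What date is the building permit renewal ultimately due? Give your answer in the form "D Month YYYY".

Moving 9 months forward from 24 January 2002 on the corresponding day gives 24 October 2002.
24 October 2002 falls on a Thursday. The rules make no weekend/holiday allowance, so it remains 24 October 2002.
The final due date is 24 October 2002.

24 October 2002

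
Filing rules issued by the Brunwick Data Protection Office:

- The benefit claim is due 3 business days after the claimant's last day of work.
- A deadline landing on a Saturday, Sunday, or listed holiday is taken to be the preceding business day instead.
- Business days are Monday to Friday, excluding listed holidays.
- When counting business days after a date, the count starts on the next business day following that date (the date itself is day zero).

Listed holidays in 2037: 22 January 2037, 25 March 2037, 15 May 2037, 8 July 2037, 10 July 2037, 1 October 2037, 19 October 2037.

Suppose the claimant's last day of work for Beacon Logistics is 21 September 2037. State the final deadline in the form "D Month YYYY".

24 September 2037

Counting 3 business days after 21 September 2037 (skipping weekends and listed holidays) reaches 24 September 2037.
24 September 2037 falls on a Thursday, which is a business day, so no adjustment is needed.
Deadline: 24 September 2037.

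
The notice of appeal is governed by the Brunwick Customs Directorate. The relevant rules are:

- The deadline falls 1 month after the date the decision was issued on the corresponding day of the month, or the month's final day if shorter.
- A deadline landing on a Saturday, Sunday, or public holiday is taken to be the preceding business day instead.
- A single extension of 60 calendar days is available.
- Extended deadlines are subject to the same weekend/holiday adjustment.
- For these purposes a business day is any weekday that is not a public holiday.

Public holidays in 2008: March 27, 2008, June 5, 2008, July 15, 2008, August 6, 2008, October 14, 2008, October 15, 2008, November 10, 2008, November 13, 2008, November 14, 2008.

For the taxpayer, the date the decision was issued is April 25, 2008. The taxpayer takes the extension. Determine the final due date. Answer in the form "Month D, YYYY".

1 month after April 25, 2008, on the same day of the month, is May 25, 2008.
Because May 25, 2008 is a Sunday, the deadline becomes May 23, 2008 (Friday).
The 60-calendar-day extension moves the deadline from May 23, 2008 to July 22, 2008.
July 22, 2008 falls on a Tuesday, which is a business day, so no adjustment is needed.
Deadline: July 22, 2008.

July 22, 2008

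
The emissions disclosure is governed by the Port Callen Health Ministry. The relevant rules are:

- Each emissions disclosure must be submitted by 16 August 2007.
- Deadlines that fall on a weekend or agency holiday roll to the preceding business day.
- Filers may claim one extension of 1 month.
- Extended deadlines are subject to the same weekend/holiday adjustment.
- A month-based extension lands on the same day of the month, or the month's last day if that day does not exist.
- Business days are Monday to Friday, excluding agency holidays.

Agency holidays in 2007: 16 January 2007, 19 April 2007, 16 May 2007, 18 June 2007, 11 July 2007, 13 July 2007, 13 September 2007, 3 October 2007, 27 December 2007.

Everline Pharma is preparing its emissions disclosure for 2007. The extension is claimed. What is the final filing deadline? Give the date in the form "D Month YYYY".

14 September 2007

The stated deadline is 16 August 2007.
16 August 2007 falls on a Thursday, which is a business day, so no adjustment is needed.
The 1 month extension carries 16 August 2007 to 16 September 2007.
Because 16 September 2007 is a Sunday, the deadline becomes 14 September 2007 (Friday).
Final deadline: 14 September 2007.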